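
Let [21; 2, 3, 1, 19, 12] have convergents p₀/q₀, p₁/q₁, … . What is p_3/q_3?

193/9

Using pₖ = aₖpₖ₋₁ + pₖ₋₂, qₖ = aₖqₖ₋₁ + qₖ₋₂ (with p₋₁=1, p₋₂=0, q₋₁=0, q₋₂=1):
  k=0: a=21, p=21, q=1
  k=1: a=2, p=43, q=2
  k=2: a=3, p=150, q=7
  k=3: a=1, p=193, q=9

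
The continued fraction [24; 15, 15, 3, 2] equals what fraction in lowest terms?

Fold from the inside: start with 2/1.
  3 + 1/2 = 7/2
  15 + 2/7 = 107/7
  15 + 7/107 = 1612/107
  24 + 107/1612 = 38795/1612

38795/1612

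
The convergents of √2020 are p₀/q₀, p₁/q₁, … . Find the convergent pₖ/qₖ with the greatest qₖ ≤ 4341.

72765/1619

√2020 = [44; 1, 16, 1, 88, …] (period length 4).
Convergents:
  p_0/q_0 = 44/1
  p_1/q_1 = 45/1
  p_2/q_2 = 764/17
  p_3/q_3 = 809/18
  p_4/q_4 = 71956/1601
  p_5/q_5 = 72765/1619
  p_6/q_6 = 1236196/27505
q_5 = 1619 ≤ 4341 < 27505 = q_6, so the answer is 72765/1619.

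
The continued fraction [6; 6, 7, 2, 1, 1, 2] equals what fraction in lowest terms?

3630/589

Fold from the inside: start with 2/1.
  1 + 1/2 = 3/2
  1 + 2/3 = 5/3
  2 + 3/5 = 13/5
  7 + 5/13 = 96/13
  6 + 13/96 = 589/96
  6 + 96/589 = 3630/589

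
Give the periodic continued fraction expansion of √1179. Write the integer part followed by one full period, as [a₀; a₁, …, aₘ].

[34; 2, 1, 33, 1, 2, 68]

a₀ = ⌊√1179⌋ = 34.
With m₀=0, d₀=1 and mₖ₊₁ = dₖaₖ − mₖ, dₖ₊₁ = (n − mₖ₊₁²)/dₖ, aₖ₊₁ = ⌊(a₀+mₖ₊₁)/dₖ₊₁⌋:
  k=1: m=34, d=23, a=2
  k=2: m=12, d=45, a=1
  k=3: m=33, d=2, a=33
  k=4: m=33, d=45, a=1
  k=5: m=12, d=23, a=2
  k=6: m=34, d=1, a=68
d=1 and a=2a₀=68 at k=6, so the next step gives (m, d) = (34, 23) again — its k=1 value — and the period has length 6.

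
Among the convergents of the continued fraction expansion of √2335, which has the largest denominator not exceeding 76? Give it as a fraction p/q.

√2335 = [48; 3, 9, 3, 96, …] (period length 4).
Convergents:
  p_0/q_0 = 48/1
  p_1/q_1 = 145/3
  p_2/q_2 = 1353/28
  p_3/q_3 = 4204/87
q_2 = 28 ≤ 76 < 87 = q_3, so the answer is 1353/28.

1353/28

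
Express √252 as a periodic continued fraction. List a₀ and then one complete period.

[15; 1, 6, 1, 30]

a₀ = ⌊√252⌋ = 15.
With m₀=0, d₀=1 and mₖ₊₁ = dₖaₖ − mₖ, dₖ₊₁ = (n − mₖ₊₁²)/dₖ, aₖ₊₁ = ⌊(a₀+mₖ₊₁)/dₖ₊₁⌋:
  k=1: m=15, d=27, a=1
  k=2: m=12, d=4, a=6
  k=3: m=12, d=27, a=1
  k=4: m=15, d=1, a=30
d=1 and a=2a₀=30 at k=4, so the next step gives (m, d) = (15, 27) again — its k=1 value — and the period has length 4.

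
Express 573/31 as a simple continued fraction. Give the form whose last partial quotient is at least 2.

[18; 2, 15]

573 = 18·31 + 15
31 = 2·15 + 1
15 = 15·1 + 0  (stop)
So 573/31 = [18; 2, 15].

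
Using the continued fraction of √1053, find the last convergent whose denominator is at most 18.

√1053 = [32; 2, 4, 2, 64, …] (period length 4).
Convergents:
  p_0/q_0 = 32/1
  p_1/q_1 = 65/2
  p_2/q_2 = 292/9
  p_3/q_3 = 649/20
q_2 = 9 ≤ 18 < 20 = q_3, so the answer is 292/9.

292/9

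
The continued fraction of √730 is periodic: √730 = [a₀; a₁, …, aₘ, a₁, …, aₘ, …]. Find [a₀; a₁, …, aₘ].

[27; 54]

a₀ = ⌊√730⌋ = 27.
With m₀=0, d₀=1 and mₖ₊₁ = dₖaₖ − mₖ, dₖ₊₁ = (n − mₖ₊₁²)/dₖ, aₖ₊₁ = ⌊(a₀+mₖ₊₁)/dₖ₊₁⌋:
  k=1: m=27, d=1, a=54
d=1 and a=2a₀=54 at k=1, so the next step gives (m, d) = (27, 1) again — its k=1 value — and the period has length 1.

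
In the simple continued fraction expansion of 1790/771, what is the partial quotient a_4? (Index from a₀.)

1790 = 2·771 + 248   →  a_0 = 2
771 = 3·248 + 27   →  a_1 = 3
248 = 9·27 + 5   →  a_2 = 9
27 = 5·5 + 2   →  a_3 = 5
5 = 2·2 + 1   →  a_4 = 2

2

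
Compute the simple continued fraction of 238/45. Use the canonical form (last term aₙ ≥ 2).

238 = 5*45 + 13
45 = 3*13 + 6
13 = 2*6 + 1
6 = 6*1 + 0  (stop)
So 238/45 = [5; 3, 2, 6].

[5; 3, 2, 6]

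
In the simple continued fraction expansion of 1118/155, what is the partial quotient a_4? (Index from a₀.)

1118 = 7·155 + 33   →  a_0 = 7
155 = 4·33 + 23   →  a_1 = 4
33 = 1·23 + 10   →  a_2 = 1
23 = 2·10 + 3   →  a_3 = 2
10 = 3·3 + 1   →  a_4 = 3

3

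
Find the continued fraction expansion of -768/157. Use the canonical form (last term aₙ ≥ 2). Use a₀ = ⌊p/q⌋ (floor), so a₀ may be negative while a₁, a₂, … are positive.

-768 = -5×157 + 17
157 = 9×17 + 4
17 = 4×4 + 1
4 = 4×1 + 0  (stop)
So -768/157 = [-5; 9, 4, 4].

[-5; 9, 4, 4]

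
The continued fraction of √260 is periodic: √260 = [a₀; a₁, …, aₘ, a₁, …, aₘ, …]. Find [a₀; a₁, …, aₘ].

a₀ = ⌊√260⌋ = 16.
With m₀=0, d₀=1 and mₖ₊₁ = dₖaₖ − mₖ, dₖ₊₁ = (n − mₖ₊₁²)/dₖ, aₖ₊₁ = ⌊(a₀+mₖ₊₁)/dₖ₊₁⌋:
  k=1: m=16, d=4, a=8
  k=2: m=16, d=1, a=32
d=1 and a=2a₀=32 at k=2, so the next step gives (m, d) = (16, 4) again — its k=1 value — and the period has length 2.

[16; 8, 32]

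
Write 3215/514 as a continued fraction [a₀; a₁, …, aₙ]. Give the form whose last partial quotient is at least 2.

[6; 3, 1, 12, 10]

3215 = 6×514 + 131
514 = 3×131 + 121
131 = 1×121 + 10
121 = 12×10 + 1
10 = 10×1 + 0  (stop)
So 3215/514 = [6; 3, 1, 12, 10].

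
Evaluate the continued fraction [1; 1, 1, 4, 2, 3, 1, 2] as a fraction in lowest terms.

383/247

Using pₖ = aₖpₖ₋₁ + pₖ₋₂ and qₖ = aₖqₖ₋₁ + qₖ₋₂:
  k=0: a=1, p=1, q=1
  k=1: a=1, p=2, q=1
  k=2: a=1, p=3, q=2
  k=3: a=4, p=14, q=9
  k=4: a=2, p=31, q=20
  k=5: a=3, p=107, q=69
  k=6: a=1, p=138, q=89
  k=7: a=2, p=383, q=247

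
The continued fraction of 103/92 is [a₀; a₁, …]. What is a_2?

2

103 = 1·92 + 11   →  a_0 = 1
92 = 8·11 + 4   →  a_1 = 8
11 = 2·4 + 3   →  a_2 = 2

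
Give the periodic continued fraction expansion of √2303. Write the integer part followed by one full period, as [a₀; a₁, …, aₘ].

a₀ = ⌊√2303⌋ = 47.
With m₀=0, d₀=1 and mₖ₊₁ = dₖaₖ − mₖ, dₖ₊₁ = (n − mₖ₊₁²)/dₖ, aₖ₊₁ = ⌊(a₀+mₖ₊₁)/dₖ₊₁⌋:
  k=1: m=47, d=94, a=1
  k=2: m=47, d=1, a=94
d=1 and a=2a₀=94 at k=2, so the next step gives (m, d) = (47, 94) again — its k=1 value — and the period has length 2.

[47; 1, 94]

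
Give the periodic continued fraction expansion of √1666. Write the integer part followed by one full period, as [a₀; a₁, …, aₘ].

a₀ = ⌊√1666⌋ = 40.
With m₀=0, d₀=1 and mₖ₊₁ = dₖaₖ − mₖ, dₖ₊₁ = (n − mₖ₊₁²)/dₖ, aₖ₊₁ = ⌊(a₀+mₖ₊₁)/dₖ₊₁⌋:
  k=1: m=40, d=66, a=1
  k=2: m=26, d=15, a=4
  k=3: m=34, d=34, a=2
  k=4: m=34, d=15, a=4
  k=5: m=26, d=66, a=1
  k=6: m=40, d=1, a=80
d=1 and a=2a₀=80 at k=6, so the next step gives (m, d) = (40, 66) again — its k=1 value — and the period has length 6.

[40; 1, 4, 2, 4, 1, 80]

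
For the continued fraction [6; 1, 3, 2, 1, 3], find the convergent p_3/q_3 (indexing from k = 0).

Using pₖ = aₖpₖ₋₁ + pₖ₋₂, qₖ = aₖqₖ₋₁ + qₖ₋₂ (with p₋₁=1, p₋₂=0, q₋₁=0, q₋₂=1):
  k=0: a=6, p=6, q=1
  k=1: a=1, p=7, q=1
  k=2: a=3, p=27, q=4
  k=3: a=2, p=61, q=9

61/9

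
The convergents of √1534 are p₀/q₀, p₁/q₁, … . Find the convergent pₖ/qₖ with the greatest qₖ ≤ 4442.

110449/2820

√1534 = [39; 6, 78, …] (period length 2).
Convergents:
  p_0/q_0 = 39/1
  p_1/q_1 = 235/6
  p_2/q_2 = 18369/469
  p_3/q_3 = 110449/2820
  p_4/q_4 = 8633391/220429
q_3 = 2820 ≤ 4442 < 220429 = q_4, so the answer is 110449/2820.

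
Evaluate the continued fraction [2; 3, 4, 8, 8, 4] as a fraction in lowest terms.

8271/3583

Using pₖ = aₖpₖ₋₁ + pₖ₋₂ and qₖ = aₖqₖ₋₁ + qₖ₋₂:
  k=0: a=2, p=2, q=1
  k=1: a=3, p=7, q=3
  k=2: a=4, p=30, q=13
  k=3: a=8, p=247, q=107
  k=4: a=8, p=2006, q=869
  k=5: a=4, p=8271, q=3583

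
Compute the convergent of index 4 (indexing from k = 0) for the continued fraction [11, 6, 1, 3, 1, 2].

379/34

Using pₖ = aₖpₖ₋₁ + pₖ₋₂, qₖ = aₖqₖ₋₁ + qₖ₋₂ (with p₋₁=1, p₋₂=0, q₋₁=0, q₋₂=1):
  k=0: a=11, p=11, q=1
  k=1: a=6, p=67, q=6
  k=2: a=1, p=78, q=7
  k=3: a=3, p=301, q=27
  k=4: a=1, p=379, q=34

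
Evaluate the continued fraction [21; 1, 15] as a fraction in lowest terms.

Using pₖ = aₖpₖ₋₁ + pₖ₋₂ and qₖ = aₖqₖ₋₁ + qₖ₋₂:
  k=0: a=21, p=21, q=1
  k=1: a=1, p=22, q=1
  k=2: a=15, p=351, q=16

351/16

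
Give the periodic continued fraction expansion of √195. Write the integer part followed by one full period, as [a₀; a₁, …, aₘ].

a₀ = ⌊√195⌋ = 13.

[13; 1, 26]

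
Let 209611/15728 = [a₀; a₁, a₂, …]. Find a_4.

209611 = 13·15728 + 5147   →  a_0 = 13
15728 = 3·5147 + 287   →  a_1 = 3
5147 = 17·287 + 268   →  a_2 = 17
287 = 1·268 + 19   →  a_3 = 1
268 = 14·19 + 2   →  a_4 = 14

14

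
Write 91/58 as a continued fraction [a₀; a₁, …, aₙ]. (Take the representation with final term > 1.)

91 = 1×58 + 33
58 = 1×33 + 25
33 = 1×25 + 8
25 = 3×8 + 1
8 = 8×1 + 0  (stop)
So 91/58 = [1; 1, 1, 3, 8].

[1; 1, 1, 3, 8]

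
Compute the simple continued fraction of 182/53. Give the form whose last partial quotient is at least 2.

182 = 3×53 + 23
53 = 2×23 + 7
23 = 3×7 + 2
7 = 3×2 + 1
2 = 2×1 + 0  (stop)
So 182/53 = [3; 2, 3, 3, 2].

[3; 2, 3, 3, 2]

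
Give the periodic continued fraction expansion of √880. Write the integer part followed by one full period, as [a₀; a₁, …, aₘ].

a₀ = ⌊√880⌋ = 29.
With m₀=0, d₀=1 and mₖ₊₁ = dₖaₖ − mₖ, dₖ₊₁ = (n − mₖ₊₁²)/dₖ, aₖ₊₁ = ⌊(a₀+mₖ₊₁)/dₖ₊₁⌋:
  k=1: m=29, d=39, a=1
  k=2: m=10, d=20, a=1
  k=3: m=10, d=39, a=1
  k=4: m=29, d=1, a=58
d=1 and a=2a₀=58 at k=4, so the next step gives (m, d) = (29, 39) again — its k=1 value — and the period has length 4.

[29; 1, 1, 1, 58]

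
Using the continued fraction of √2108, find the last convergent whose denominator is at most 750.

√2108 = [45; 1, 10, 2, 22, 2, 10, 1, 90, …] (period length 8).
Convergents:
  p_0/q_0 = 45/1
  p_1/q_1 = 46/1
  p_2/q_2 = 505/11
  p_3/q_3 = 1056/23
  p_4/q_4 = 23737/517
  p_5/q_5 = 48530/1057
q_4 = 517 ≤ 750 < 1057 = q_5, so the answer is 23737/517.

23737/517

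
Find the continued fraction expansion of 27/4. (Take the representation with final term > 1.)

[6; 1, 3]

27 = 6·4 + 3
4 = 1·3 + 1
3 = 3·1 + 0  (stop)
So 27/4 = [6; 1, 3].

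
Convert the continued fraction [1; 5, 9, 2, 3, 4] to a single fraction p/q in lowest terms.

1728/1445

Using pₖ = aₖpₖ₋₁ + pₖ₋₂ and qₖ = aₖqₖ₋₁ + qₖ₋₂:
  k=0: a=1, p=1, q=1
  k=1: a=5, p=6, q=5
  k=2: a=9, p=55, q=46
  k=3: a=2, p=116, q=97
  k=4: a=3, p=403, q=337
  k=5: a=4, p=1728, q=1445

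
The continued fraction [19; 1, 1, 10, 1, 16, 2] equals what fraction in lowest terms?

Using pₖ = aₖpₖ₋₁ + pₖ₋₂ and qₖ = aₖqₖ₋₁ + qₖ₋₂:
  k=0: a=19, p=19, q=1
  k=1: a=1, p=20, q=1
  k=2: a=1, p=39, q=2
  k=3: a=10, p=410, q=21
  k=4: a=1, p=449, q=23
  k=5: a=16, p=7594, q=389
  k=6: a=2, p=15637, q=801

15637/801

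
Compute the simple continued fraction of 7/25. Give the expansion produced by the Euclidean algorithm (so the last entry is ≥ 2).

7 = 0×25 + 7
25 = 3×7 + 4
7 = 1×4 + 3
4 = 1×3 + 1
3 = 3×1 + 0  (stop)
So 7/25 = [0; 3, 1, 1, 3].

[0; 3, 1, 1, 3]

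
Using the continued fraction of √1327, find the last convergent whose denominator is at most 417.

√1327 = [36; 2, 2, 1, 35, 1, 2, 2, 72, …] (period length 8).
Convergents:
  p_0/q_0 = 36/1
  p_1/q_1 = 73/2
  p_2/q_2 = 182/5
  p_3/q_3 = 255/7
  p_4/q_4 = 9107/250
  p_5/q_5 = 9362/257
  p_6/q_6 = 27831/764
q_5 = 257 ≤ 417 < 764 = q_6, so the answer is 9362/257.

9362/257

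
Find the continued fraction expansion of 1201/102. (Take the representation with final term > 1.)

1201 = 11*102 + 79
102 = 1*79 + 23
79 = 3*23 + 10
23 = 2*10 + 3
10 = 3*3 + 1
3 = 3*1 + 0  (stop)
So 1201/102 = [11; 1, 3, 2, 3, 3].

[11; 1, 3, 2, 3, 3]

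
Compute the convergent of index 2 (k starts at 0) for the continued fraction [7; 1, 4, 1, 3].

39/5

Using pₖ = aₖpₖ₋₁ + pₖ₋₂, qₖ = aₖqₖ₋₁ + qₖ₋₂ (with p₋₁=1, p₋₂=0, q₋₁=0, q₋₂=1):
  k=0: a=7, p=7, q=1
  k=1: a=1, p=8, q=1
  k=2: a=4, p=39, q=5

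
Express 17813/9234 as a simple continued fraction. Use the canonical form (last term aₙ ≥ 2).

17813 = 1×9234 + 8579
9234 = 1×8579 + 655
8579 = 13×655 + 64
655 = 10×64 + 15
64 = 4×15 + 4
15 = 3×4 + 3
4 = 1×3 + 1
3 = 3×1 + 0  (stop)
So 17813/9234 = [1; 1, 13, 10, 4, 3, 1, 3].

[1; 1, 13, 10, 4, 3, 1, 3]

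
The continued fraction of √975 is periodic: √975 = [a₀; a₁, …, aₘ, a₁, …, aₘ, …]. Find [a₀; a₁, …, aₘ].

[31; 4, 2, 4, 62]

a₀ = ⌊√975⌋ = 31.
With m₀=0, d₀=1 and mₖ₊₁ = dₖaₖ − mₖ, dₖ₊₁ = (n − mₖ₊₁²)/dₖ, aₖ₊₁ = ⌊(a₀+mₖ₊₁)/dₖ₊₁⌋:
  k=1: m=31, d=14, a=4
  k=2: m=25, d=25, a=2
  k=3: m=25, d=14, a=4
  k=4: m=31, d=1, a=62
d=1 and a=2a₀=62 at k=4, so the next step gives (m, d) = (31, 14) again — its k=1 value — and the period has length 4.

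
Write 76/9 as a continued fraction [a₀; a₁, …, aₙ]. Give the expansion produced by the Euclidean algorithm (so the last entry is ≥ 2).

76 = 8*9 + 4
9 = 2*4 + 1
4 = 4*1 + 0  (stop)
So 76/9 = [8; 2, 4].

[8; 2, 4]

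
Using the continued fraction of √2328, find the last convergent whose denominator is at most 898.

18576/385

√2328 = [48; 4, 96, …] (period length 2).
Convergents:
  p_0/q_0 = 48/1
  p_1/q_1 = 193/4
  p_2/q_2 = 18576/385
  p_3/q_3 = 74497/1544
q_2 = 385 ≤ 898 < 1544 = q_3, so the answer is 18576/385.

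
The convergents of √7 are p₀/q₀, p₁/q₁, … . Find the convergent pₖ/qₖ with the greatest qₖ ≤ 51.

√7 = [2; 1, 1, 1, 4, …] (period length 4).
Convergents:
  p_0/q_0 = 2/1
  p_1/q_1 = 3/1
  p_2/q_2 = 5/2
  p_3/q_3 = 8/3
  p_4/q_4 = 37/14
  p_5/q_5 = 45/17
  p_6/q_6 = 82/31
  p_7/q_7 = 127/48
  p_8/q_8 = 590/223
q_7 = 48 ≤ 51 < 223 = q_8, so the answer is 127/48.

127/48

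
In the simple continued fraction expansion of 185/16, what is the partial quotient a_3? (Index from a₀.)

185 = 11·16 + 9   →  a_0 = 11
16 = 1·9 + 7   →  a_1 = 1
9 = 1·7 + 2   →  a_2 = 1
7 = 3·2 + 1   →  a_3 = 3

3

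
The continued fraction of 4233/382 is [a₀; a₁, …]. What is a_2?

4233 = 11·382 + 31   →  a_0 = 11
382 = 12·31 + 10   →  a_1 = 12
31 = 3·10 + 1   →  a_2 = 3

3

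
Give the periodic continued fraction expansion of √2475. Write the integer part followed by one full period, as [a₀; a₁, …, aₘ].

a₀ = ⌊√2475⌋ = 49.

[49; 1, 2, 1, 98]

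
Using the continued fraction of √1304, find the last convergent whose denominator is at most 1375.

23436/649

√1304 = [36; 9, 72, …] (period length 2).
Convergents:
  p_0/q_0 = 36/1
  p_1/q_1 = 325/9
  p_2/q_2 = 23436/649
  p_3/q_3 = 211249/5850
q_2 = 649 ≤ 1375 < 5850 = q_3, so the answer is 23436/649.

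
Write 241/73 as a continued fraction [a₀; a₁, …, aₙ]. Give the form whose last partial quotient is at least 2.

[3; 3, 3, 7]

241 = 3·73 + 22
73 = 3·22 + 7
22 = 3·7 + 1
7 = 7·1 + 0  (stop)
So 241/73 = [3; 3, 3, 7].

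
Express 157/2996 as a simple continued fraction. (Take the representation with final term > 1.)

157 = 0*2996 + 157
2996 = 19*157 + 13
157 = 12*13 + 1
13 = 13*1 + 0  (stop)
So 157/2996 = [0; 19, 12, 13].

[0; 19, 12, 13]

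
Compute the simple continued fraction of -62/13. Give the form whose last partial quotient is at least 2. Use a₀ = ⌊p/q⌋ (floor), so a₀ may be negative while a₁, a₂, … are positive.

[-5; 4, 3]

-62 = -5×13 + 3
13 = 4×3 + 1
3 = 3×1 + 0  (stop)
So -62/13 = [-5; 4, 3].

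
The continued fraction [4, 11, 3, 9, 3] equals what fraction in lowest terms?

Fold from the inside: start with 3/1.
  9 + 1/3 = 28/3
  3 + 3/28 = 87/28
  11 + 28/87 = 985/87
  4 + 87/985 = 4027/985

4027/985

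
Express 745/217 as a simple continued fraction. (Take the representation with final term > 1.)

745 = 3*217 + 94
217 = 2*94 + 29
94 = 3*29 + 7
29 = 4*7 + 1
7 = 7*1 + 0  (stop)
So 745/217 = [3; 2, 3, 4, 7].

[3; 2, 3, 4, 7]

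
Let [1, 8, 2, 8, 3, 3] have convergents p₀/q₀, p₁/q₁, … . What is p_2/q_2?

19/17

Using pₖ = aₖpₖ₋₁ + pₖ₋₂, qₖ = aₖqₖ₋₁ + qₖ₋₂ (with p₋₁=1, p₋₂=0, q₋₁=0, q₋₂=1):
  k=0: a=1, p=1, q=1
  k=1: a=8, p=9, q=8
  k=2: a=2, p=19, q=17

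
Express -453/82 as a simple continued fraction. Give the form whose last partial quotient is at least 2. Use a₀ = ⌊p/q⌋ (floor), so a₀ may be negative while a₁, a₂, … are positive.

-453 = -6×82 + 39
82 = 2×39 + 4
39 = 9×4 + 3
4 = 1×3 + 1
3 = 3×1 + 0  (stop)
So -453/82 = [-6; 2, 9, 1, 3].

[-6; 2, 9, 1, 3]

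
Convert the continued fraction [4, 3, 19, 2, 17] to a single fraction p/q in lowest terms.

Fold from the inside: start with 17/1.
  2 + 1/17 = 35/17
  19 + 17/35 = 682/35
  3 + 35/682 = 2081/682
  4 + 682/2081 = 9006/2081

9006/2081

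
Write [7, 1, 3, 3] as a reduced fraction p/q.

Fold from the inside: start with 3/1.
  3 + 1/3 = 10/3
  1 + 3/10 = 13/10
  7 + 10/13 = 101/13

101/13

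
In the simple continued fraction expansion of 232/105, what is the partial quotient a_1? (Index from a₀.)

4

232 = 2·105 + 22   →  a_0 = 2
105 = 4·22 + 17   →  a_1 = 4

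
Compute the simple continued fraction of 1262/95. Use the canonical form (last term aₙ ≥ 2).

1262 = 13·95 + 27
95 = 3·27 + 14
27 = 1·14 + 13
14 = 1·13 + 1
13 = 13·1 + 0  (stop)
So 1262/95 = [13; 3, 1, 1, 13].

[13; 3, 1, 1, 13]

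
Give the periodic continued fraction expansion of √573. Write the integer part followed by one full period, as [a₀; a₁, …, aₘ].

a₀ = ⌊√573⌋ = 23.

[23; 1, 14, 1, 46]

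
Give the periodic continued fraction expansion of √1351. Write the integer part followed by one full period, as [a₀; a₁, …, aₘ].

a₀ = ⌊√1351⌋ = 36.

[36; 1, 3, 10, 3, 1, 72]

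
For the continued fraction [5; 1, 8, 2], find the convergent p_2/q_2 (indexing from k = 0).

Using pₖ = aₖpₖ₋₁ + pₖ₋₂, qₖ = aₖqₖ₋₁ + qₖ₋₂ (with p₋₁=1, p₋₂=0, q₋₁=0, q₋₂=1):
  k=0: a=5, p=5, q=1
  k=1: a=1, p=6, q=1
  k=2: a=8, p=53, q=9

53/9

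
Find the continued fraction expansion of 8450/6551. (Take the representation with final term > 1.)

8450 = 1·6551 + 1899
6551 = 3·1899 + 854
1899 = 2·854 + 191
854 = 4·191 + 90
191 = 2·90 + 11
90 = 8·11 + 2
11 = 5·2 + 1
2 = 2·1 + 0  (stop)
So 8450/6551 = [1; 3, 2, 4, 2, 8, 5, 2].

[1; 3, 2, 4, 2, 8, 5, 2]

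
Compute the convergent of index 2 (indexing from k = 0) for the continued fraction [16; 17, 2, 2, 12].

562/35

Using pₖ = aₖpₖ₋₁ + pₖ₋₂, qₖ = aₖqₖ₋₁ + qₖ₋₂ (with p₋₁=1, p₋₂=0, q₋₁=0, q₋₂=1):
  k=0: a=16, p=16, q=1
  k=1: a=17, p=273, q=17
  k=2: a=2, p=562, q=35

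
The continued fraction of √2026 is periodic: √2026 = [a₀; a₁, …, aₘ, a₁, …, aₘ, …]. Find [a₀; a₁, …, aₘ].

a₀ = ⌊√2026⌋ = 45.
With m₀=0, d₀=1 and mₖ₊₁ = dₖaₖ − mₖ, dₖ₊₁ = (n − mₖ₊₁²)/dₖ, aₖ₊₁ = ⌊(a₀+mₖ₊₁)/dₖ₊₁⌋:
  k=1: m=45, d=1, a=90
d=1 and a=2a₀=90 at k=1, so the next step gives (m, d) = (45, 1) again — its k=1 value — and the period has length 1.

[45; 90]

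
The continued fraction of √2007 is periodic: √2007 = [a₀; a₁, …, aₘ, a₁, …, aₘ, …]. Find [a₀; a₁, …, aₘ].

a₀ = ⌊√2007⌋ = 44.
With m₀=0, d₀=1 and mₖ₊₁ = dₖaₖ − mₖ, dₖ₊₁ = (n − mₖ₊₁²)/dₖ, aₖ₊₁ = ⌊(a₀+mₖ₊₁)/dₖ₊₁⌋:
  k=1: m=44, d=71, a=1
  k=2: m=27, d=18, a=3
  k=3: m=27, d=71, a=1
  k=4: m=44, d=1, a=88
d=1 and a=2a₀=88 at k=4, so the next step gives (m, d) = (44, 71) again — its k=1 value — and the period has length 4.

[44; 1, 3, 1, 88]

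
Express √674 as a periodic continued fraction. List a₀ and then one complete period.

a₀ = ⌊√674⌋ = 25.
With m₀=0, d₀=1 and mₖ₊₁ = dₖaₖ − mₖ, dₖ₊₁ = (n − mₖ₊₁²)/dₖ, aₖ₊₁ = ⌊(a₀+mₖ₊₁)/dₖ₊₁⌋:
  k=1: m=25, d=49, a=1
  k=2: m=24, d=2, a=24
  k=3: m=24, d=49, a=1
  k=4: m=25, d=1, a=50
d=1 and a=2a₀=50 at k=4, so the next step gives (m, d) = (25, 49) again — its k=1 value — and the period has length 4.

[25; 1, 24, 1, 50]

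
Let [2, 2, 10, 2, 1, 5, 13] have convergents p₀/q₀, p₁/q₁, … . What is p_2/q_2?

Using pₖ = aₖpₖ₋₁ + pₖ₋₂, qₖ = aₖqₖ₋₁ + qₖ₋₂ (with p₋₁=1, p₋₂=0, q₋₁=0, q₋₂=1):
  k=0: a=2, p=2, q=1
  k=1: a=2, p=5, q=2
  k=2: a=10, p=52, q=21

52/21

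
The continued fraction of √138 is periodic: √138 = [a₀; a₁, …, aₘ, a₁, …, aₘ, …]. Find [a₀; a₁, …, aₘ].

a₀ = ⌊√138⌋ = 11.
With m₀=0, d₀=1 and mₖ₊₁ = dₖaₖ − mₖ, dₖ₊₁ = (n − mₖ₊₁²)/dₖ, aₖ₊₁ = ⌊(a₀+mₖ₊₁)/dₖ₊₁⌋:
  k=1: m=11, d=17, a=1
  k=2: m=6, d=6, a=2
  k=3: m=6, d=17, a=1
  k=4: m=11, d=1, a=22
d=1 and a=2a₀=22 at k=4, so the next step gives (m, d) = (11, 17) again — its k=1 value — and the period has length 4.

[11; 1, 2, 1, 22]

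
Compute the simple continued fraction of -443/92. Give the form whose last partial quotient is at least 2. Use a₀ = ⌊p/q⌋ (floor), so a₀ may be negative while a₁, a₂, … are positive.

-443 = -5*92 + 17
92 = 5*17 + 7
17 = 2*7 + 3
7 = 2*3 + 1
3 = 3*1 + 0  (stop)
So -443/92 = [-5; 5, 2, 2, 3].

[-5; 5, 2, 2, 3]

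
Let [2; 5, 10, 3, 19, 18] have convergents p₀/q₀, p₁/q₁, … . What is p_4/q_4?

Using pₖ = aₖpₖ₋₁ + pₖ₋₂, qₖ = aₖqₖ₋₁ + qₖ₋₂ (with p₋₁=1, p₋₂=0, q₋₁=0, q₋₂=1):
  k=0: a=2, p=2, q=1
  k=1: a=5, p=11, q=5
  k=2: a=10, p=112, q=51
  k=3: a=3, p=347, q=158
  k=4: a=19, p=6705, q=3053

6705/3053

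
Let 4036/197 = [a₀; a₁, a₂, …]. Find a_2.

4036 = 20·197 + 96   →  a_0 = 20
197 = 2·96 + 5   →  a_1 = 2
96 = 19·5 + 1   →  a_2 = 19

19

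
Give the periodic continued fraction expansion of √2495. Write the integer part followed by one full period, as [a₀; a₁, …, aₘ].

a₀ = ⌊√2495⌋ = 49.

[49; 1, 18, 1, 98]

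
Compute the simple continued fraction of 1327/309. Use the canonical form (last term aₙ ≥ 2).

[4; 3, 2, 1, 1, 8, 2]

1327 = 4×309 + 91
309 = 3×91 + 36
91 = 2×36 + 19
36 = 1×19 + 17
19 = 1×17 + 2
17 = 8×2 + 1
2 = 2×1 + 0  (stop)
So 1327/309 = [4; 3, 2, 1, 1, 8, 2].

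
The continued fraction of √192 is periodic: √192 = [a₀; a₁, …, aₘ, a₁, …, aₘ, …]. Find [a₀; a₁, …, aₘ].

[13; 1, 5, 1, 26]

a₀ = ⌊√192⌋ = 13.
With m₀=0, d₀=1 and mₖ₊₁ = dₖaₖ − mₖ, dₖ₊₁ = (n − mₖ₊₁²)/dₖ, aₖ₊₁ = ⌊(a₀+mₖ₊₁)/dₖ₊₁⌋:
  k=1: m=13, d=23, a=1
  k=2: m=10, d=4, a=5
  k=3: m=10, d=23, a=1
  k=4: m=13, d=1, a=26
d=1 and a=2a₀=26 at k=4, so the next step gives (m, d) = (13, 23) again — its k=1 value — and the period has length 4.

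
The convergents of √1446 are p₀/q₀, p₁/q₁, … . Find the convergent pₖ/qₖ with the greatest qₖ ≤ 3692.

√1446 = [38; 38, 76, …] (period length 2).
Convergents:
  p_0/q_0 = 38/1
  p_1/q_1 = 1445/38
  p_2/q_2 = 109858/2889
  p_3/q_3 = 4176049/109820
q_2 = 2889 ≤ 3692 < 109820 = q_3, so the answer is 109858/2889.

109858/2889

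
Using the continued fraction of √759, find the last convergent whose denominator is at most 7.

55/2

√759 = [27; 1, 1, 4, 1, 1, 54, …] (period length 6).
Convergents:
  p_0/q_0 = 27/1
  p_1/q_1 = 28/1
  p_2/q_2 = 55/2
  p_3/q_3 = 248/9
q_2 = 2 ≤ 7 < 9 = q_3, so the answer is 55/2.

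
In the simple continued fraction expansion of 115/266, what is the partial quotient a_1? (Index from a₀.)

115 = 0·266 + 115   →  a_0 = 0
266 = 2·115 + 36   →  a_1 = 2

2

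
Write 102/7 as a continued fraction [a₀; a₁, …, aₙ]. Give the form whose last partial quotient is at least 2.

[14; 1, 1, 3]

102 = 14×7 + 4
7 = 1×4 + 3
4 = 1×3 + 1
3 = 3×1 + 0  (stop)
So 102/7 = [14; 1, 1, 3].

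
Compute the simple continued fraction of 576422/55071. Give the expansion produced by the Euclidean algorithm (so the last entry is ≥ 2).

[10; 2, 7, 19, 1, 13, 13]

576422 = 10*55071 + 25712
55071 = 2*25712 + 3647
25712 = 7*3647 + 183
3647 = 19*183 + 170
183 = 1*170 + 13
170 = 13*13 + 1
13 = 13*1 + 0  (stop)
So 576422/55071 = [10; 2, 7, 19, 1, 13, 13].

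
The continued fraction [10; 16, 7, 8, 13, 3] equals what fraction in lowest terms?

373691/37139

Using pₖ = aₖpₖ₋₁ + pₖ₋₂ and qₖ = aₖqₖ₋₁ + qₖ₋₂:
  k=0: a=10, p=10, q=1
  k=1: a=16, p=161, q=16
  k=2: a=7, p=1137, q=113
  k=3: a=8, p=9257, q=920
  k=4: a=13, p=121478, q=12073
  k=5: a=3, p=373691, q=37139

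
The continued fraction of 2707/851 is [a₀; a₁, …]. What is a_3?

1

2707 = 3·851 + 154   →  a_0 = 3
851 = 5·154 + 81   →  a_1 = 5
154 = 1·81 + 73   →  a_2 = 1
81 = 1·73 + 8   →  a_3 = 1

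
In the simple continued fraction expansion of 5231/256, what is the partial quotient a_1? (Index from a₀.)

5231 = 20·256 + 111   →  a_0 = 20
256 = 2·111 + 34   →  a_1 = 2

2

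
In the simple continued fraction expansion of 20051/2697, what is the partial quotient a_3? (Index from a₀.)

20051 = 7·2697 + 1172   →  a_0 = 7
2697 = 2·1172 + 353   →  a_1 = 2
1172 = 3·353 + 113   →  a_2 = 3
353 = 3·113 + 14   →  a_3 = 3

3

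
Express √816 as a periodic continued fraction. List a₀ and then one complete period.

a₀ = ⌊√816⌋ = 28.
With m₀=0, d₀=1 and mₖ₊₁ = dₖaₖ − mₖ, dₖ₊₁ = (n − mₖ₊₁²)/dₖ, aₖ₊₁ = ⌊(a₀+mₖ₊₁)/dₖ₊₁⌋:
  k=1: m=28, d=32, a=1
  k=2: m=4, d=25, a=1
  k=3: m=21, d=15, a=3
  k=4: m=24, d=16, a=3
  k=5: m=24, d=15, a=3
  k=6: m=21, d=25, a=1
  k=7: m=4, d=32, a=1
  k=8: m=28, d=1, a=56
d=1 and a=2a₀=56 at k=8, so the next step gives (m, d) = (28, 32) again — its k=1 value — and the period has length 8.

[28; 1, 1, 3, 3, 3, 1, 1, 56]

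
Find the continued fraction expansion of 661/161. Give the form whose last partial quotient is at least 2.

[4; 9, 2, 8]

661 = 4×161 + 17
161 = 9×17 + 8
17 = 2×8 + 1
8 = 8×1 + 0  (stop)
So 661/161 = [4; 9, 2, 8].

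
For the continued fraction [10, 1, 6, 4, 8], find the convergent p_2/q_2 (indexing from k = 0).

Using pₖ = aₖpₖ₋₁ + pₖ₋₂, qₖ = aₖqₖ₋₁ + qₖ₋₂ (with p₋₁=1, p₋₂=0, q₋₁=0, q₋₂=1):
  k=0: a=10, p=10, q=1
  k=1: a=1, p=11, q=1
  k=2: a=6, p=76, q=7

76/7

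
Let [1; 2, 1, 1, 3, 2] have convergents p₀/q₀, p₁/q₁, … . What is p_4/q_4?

Using pₖ = aₖpₖ₋₁ + pₖ₋₂, qₖ = aₖqₖ₋₁ + qₖ₋₂ (with p₋₁=1, p₋₂=0, q₋₁=0, q₋₂=1):
  k=0: a=1, p=1, q=1
  k=1: a=2, p=3, q=2
  k=2: a=1, p=4, q=3
  k=3: a=1, p=7, q=5
  k=4: a=3, p=25, q=18

25/18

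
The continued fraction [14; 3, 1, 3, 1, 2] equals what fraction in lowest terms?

756/53

Using pₖ = aₖpₖ₋₁ + pₖ₋₂ and qₖ = aₖqₖ₋₁ + qₖ₋₂:
  k=0: a=14, p=14, q=1
  k=1: a=3, p=43, q=3
  k=2: a=1, p=57, q=4
  k=3: a=3, p=214, q=15
  k=4: a=1, p=271, q=19
  k=5: a=2, p=756, q=53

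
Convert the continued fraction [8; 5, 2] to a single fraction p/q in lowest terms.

90/11

Fold from the inside: start with 2/1.
  5 + 1/2 = 11/2
  8 + 2/11 = 90/11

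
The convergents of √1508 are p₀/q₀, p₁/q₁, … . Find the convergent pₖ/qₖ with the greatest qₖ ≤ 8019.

√1508 = [38; 1, 4, 1, 76, …] (period length 4).
Convergents:
  p_0/q_0 = 38/1
  p_1/q_1 = 39/1
  p_2/q_2 = 194/5
  p_3/q_3 = 233/6
  p_4/q_4 = 17902/461
  p_5/q_5 = 18135/467
  p_6/q_6 = 90442/2329
  p_7/q_7 = 108577/2796
  p_8/q_8 = 8342294/214825
q_7 = 2796 ≤ 8019 < 214825 = q_8, so the answer is 108577/2796.

108577/2796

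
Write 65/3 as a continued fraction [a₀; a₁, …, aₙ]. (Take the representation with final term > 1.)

65 = 21·3 + 2
3 = 1·2 + 1
2 = 2·1 + 0  (stop)
So 65/3 = [21; 1, 2].

[21; 1, 2]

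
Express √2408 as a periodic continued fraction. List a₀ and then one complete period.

a₀ = ⌊√2408⌋ = 49.
With m₀=0, d₀=1 and mₖ₊₁ = dₖaₖ − mₖ, dₖ₊₁ = (n − mₖ₊₁²)/dₖ, aₖ₊₁ = ⌊(a₀+mₖ₊₁)/dₖ₊₁⌋:
  k=1: m=49, d=7, a=14
  k=2: m=49, d=1, a=98
d=1 and a=2a₀=98 at k=2, so the next step gives (m, d) = (49, 7) again — its k=1 value — and the period has length 2.

[49; 14, 98]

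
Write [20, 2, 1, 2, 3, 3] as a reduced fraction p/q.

1813/89

Fold from the inside: start with 3/1.
  3 + 1/3 = 10/3
  2 + 3/10 = 23/10
  1 + 10/23 = 33/23
  2 + 23/33 = 89/33
  20 + 33/89 = 1813/89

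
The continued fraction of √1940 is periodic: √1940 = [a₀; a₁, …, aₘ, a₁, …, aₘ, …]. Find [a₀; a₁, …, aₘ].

a₀ = ⌊√1940⌋ = 44.
With m₀=0, d₀=1 and mₖ₊₁ = dₖaₖ − mₖ, dₖ₊₁ = (n − mₖ₊₁²)/dₖ, aₖ₊₁ = ⌊(a₀+mₖ₊₁)/dₖ₊₁⌋:
  k=1: m=44, d=4, a=22
  k=2: m=44, d=1, a=88
d=1 and a=2a₀=88 at k=2, so the next step gives (m, d) = (44, 4) again — its k=1 value — and the period has length 2.

[44; 22, 88]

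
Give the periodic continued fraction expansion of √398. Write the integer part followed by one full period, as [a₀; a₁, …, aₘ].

[19; 1, 18, 1, 38]

a₀ = ⌊√398⌋ = 19.
With m₀=0, d₀=1 and mₖ₊₁ = dₖaₖ − mₖ, dₖ₊₁ = (n − mₖ₊₁²)/dₖ, aₖ₊₁ = ⌊(a₀+mₖ₊₁)/dₖ₊₁⌋:
  k=1: m=19, d=37, a=1
  k=2: m=18, d=2, a=18
  k=3: m=18, d=37, a=1
  k=4: m=19, d=1, a=38
d=1 and a=2a₀=38 at k=4, so the next step gives (m, d) = (19, 37) again — its k=1 value — and the period has length 4.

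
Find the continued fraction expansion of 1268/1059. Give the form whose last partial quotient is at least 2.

1268 = 1×1059 + 209
1059 = 5×209 + 14
209 = 14×14 + 13
14 = 1×13 + 1
13 = 13×1 + 0  (stop)
So 1268/1059 = [1; 5, 14, 1, 13].

[1; 5, 14, 1, 13]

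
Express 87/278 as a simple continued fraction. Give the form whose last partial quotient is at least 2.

87 = 0×278 + 87
278 = 3×87 + 17
87 = 5×17 + 2
17 = 8×2 + 1
2 = 2×1 + 0  (stop)
So 87/278 = [0; 3, 5, 8, 2].

[0; 3, 5, 8, 2]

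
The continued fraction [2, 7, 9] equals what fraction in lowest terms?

Fold from the inside: start with 9/1.
  7 + 1/9 = 64/9
  2 + 9/64 = 137/64

137/64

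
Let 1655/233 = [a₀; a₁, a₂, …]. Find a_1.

1655 = 7·233 + 24   →  a_0 = 7
233 = 9·24 + 17   →  a_1 = 9

9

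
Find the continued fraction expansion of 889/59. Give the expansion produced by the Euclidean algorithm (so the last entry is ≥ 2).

889 = 15·59 + 4
59 = 14·4 + 3
4 = 1·3 + 1
3 = 3·1 + 0  (stop)
So 889/59 = [15; 14, 1, 3].

[15; 14, 1, 3]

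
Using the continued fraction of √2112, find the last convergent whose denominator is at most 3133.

97198/2115

√2112 = [45; 1, 21, 1, 90, …] (period length 4).
Convergents:
  p_0/q_0 = 45/1
  p_1/q_1 = 46/1
  p_2/q_2 = 1011/22
  p_3/q_3 = 1057/23
  p_4/q_4 = 96141/2092
  p_5/q_5 = 97198/2115
  p_6/q_6 = 2137299/46507
q_5 = 2115 ≤ 3133 < 46507 = q_6, so the answer is 97198/2115.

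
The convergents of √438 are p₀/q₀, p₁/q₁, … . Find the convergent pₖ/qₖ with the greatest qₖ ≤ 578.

√438 = [20; 1, 12, 1, 40, …] (period length 4).
Convergents:
  p_0/q_0 = 20/1
  p_1/q_1 = 21/1
  p_2/q_2 = 272/13
  p_3/q_3 = 293/14
  p_4/q_4 = 11992/573
  p_5/q_5 = 12285/587
q_4 = 573 ≤ 578 < 587 = q_5, so the answer is 11992/573.

11992/573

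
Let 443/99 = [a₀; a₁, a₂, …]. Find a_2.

9

443 = 4·99 + 47   →  a_0 = 4
99 = 2·47 + 5   →  a_1 = 2
47 = 9·5 + 2   →  a_2 = 9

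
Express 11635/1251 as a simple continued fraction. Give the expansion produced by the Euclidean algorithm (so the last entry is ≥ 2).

[9; 3, 3, 17, 1, 1, 3]

11635 = 9·1251 + 376
1251 = 3·376 + 123
376 = 3·123 + 7
123 = 17·7 + 4
7 = 1·4 + 3
4 = 1·3 + 1
3 = 3·1 + 0  (stop)
So 11635/1251 = [9; 3, 3, 17, 1, 1, 3].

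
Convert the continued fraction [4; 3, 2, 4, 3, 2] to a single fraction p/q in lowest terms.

Using pₖ = aₖpₖ₋₁ + pₖ₋₂ and qₖ = aₖqₖ₋₁ + qₖ₋₂:
  k=0: a=4, p=4, q=1
  k=1: a=3, p=13, q=3
  k=2: a=2, p=30, q=7
  k=3: a=4, p=133, q=31
  k=4: a=3, p=429, q=100
  k=5: a=2, p=991, q=231

991/231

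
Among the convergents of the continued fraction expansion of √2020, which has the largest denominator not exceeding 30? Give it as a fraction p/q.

809/18

√2020 = [44; 1, 16, 1, 88, …] (period length 4).
Convergents:
  p_0/q_0 = 44/1
  p_1/q_1 = 45/1
  p_2/q_2 = 764/17
  p_3/q_3 = 809/18
  p_4/q_4 = 71956/1601
q_3 = 18 ≤ 30 < 1601 = q_4, so the answer is 809/18.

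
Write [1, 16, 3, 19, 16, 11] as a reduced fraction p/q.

Fold from the inside: start with 11/1.
  16 + 1/11 = 177/11
  19 + 11/177 = 3374/177
  3 + 177/3374 = 10299/3374
  16 + 3374/10299 = 168158/10299
  1 + 10299/168158 = 178457/168158

178457/168158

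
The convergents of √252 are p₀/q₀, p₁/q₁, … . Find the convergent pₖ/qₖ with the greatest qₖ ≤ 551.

√252 = [15; 1, 6, 1, 30, …] (period length 4).
Convergents:
  p_0/q_0 = 15/1
  p_1/q_1 = 16/1
  p_2/q_2 = 111/7
  p_3/q_3 = 127/8
  p_4/q_4 = 3921/247
  p_5/q_5 = 4048/255
  p_6/q_6 = 28209/1777
q_5 = 255 ≤ 551 < 1777 = q_6, so the answer is 4048/255.

4048/255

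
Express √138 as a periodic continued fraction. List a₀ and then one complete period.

[11; 1, 2, 1, 22]

a₀ = ⌊√138⌋ = 11.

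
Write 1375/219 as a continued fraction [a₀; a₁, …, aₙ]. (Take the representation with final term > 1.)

[6; 3, 1, 1, 2, 3, 1, 2]

1375 = 6×219 + 61
219 = 3×61 + 36
61 = 1×36 + 25
36 = 1×25 + 11
25 = 2×11 + 3
11 = 3×3 + 2
3 = 1×2 + 1
2 = 2×1 + 0  (stop)
So 1375/219 = [6; 3, 1, 1, 2, 3, 1, 2].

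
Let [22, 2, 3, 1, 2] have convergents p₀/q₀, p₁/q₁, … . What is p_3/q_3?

Using pₖ = aₖpₖ₋₁ + pₖ₋₂, qₖ = aₖqₖ₋₁ + qₖ₋₂ (with p₋₁=1, p₋₂=0, q₋₁=0, q₋₂=1):
  k=0: a=22, p=22, q=1
  k=1: a=2, p=45, q=2
  k=2: a=3, p=157, q=7
  k=3: a=1, p=202, q=9

202/9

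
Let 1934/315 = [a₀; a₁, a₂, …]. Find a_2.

6

1934 = 6·315 + 44   →  a_0 = 6
315 = 7·44 + 7   →  a_1 = 7
44 = 6·7 + 2   →  a_2 = 6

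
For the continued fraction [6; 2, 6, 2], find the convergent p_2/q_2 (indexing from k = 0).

84/13

Using pₖ = aₖpₖ₋₁ + pₖ₋₂, qₖ = aₖqₖ₋₁ + qₖ₋₂ (with p₋₁=1, p₋₂=0, q₋₁=0, q₋₂=1):
  k=0: a=6, p=6, q=1
  k=1: a=2, p=13, q=2
  k=2: a=6, p=84, q=13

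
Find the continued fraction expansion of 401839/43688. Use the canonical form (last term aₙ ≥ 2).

401839 = 9×43688 + 8647
43688 = 5×8647 + 453
8647 = 19×453 + 40
453 = 11×40 + 13
40 = 3×13 + 1
13 = 13×1 + 0  (stop)
So 401839/43688 = [9; 5, 19, 11, 3, 13].

[9; 5, 19, 11, 3, 13]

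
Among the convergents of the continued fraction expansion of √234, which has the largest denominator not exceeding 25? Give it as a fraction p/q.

153/10

√234 = [15; 3, 2, 1, 2, 1, 2, 3, 30, …] (period length 8).
Convergents:
  p_0/q_0 = 15/1
  p_1/q_1 = 46/3
  p_2/q_2 = 107/7
  p_3/q_3 = 153/10
  p_4/q_4 = 413/27
q_3 = 10 ≤ 25 < 27 = q_4, so the answer is 153/10.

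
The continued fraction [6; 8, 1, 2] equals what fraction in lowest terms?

Fold from the inside: start with 2/1.
  1 + 1/2 = 3/2
  8 + 2/3 = 26/3
  6 + 3/26 = 159/26

159/26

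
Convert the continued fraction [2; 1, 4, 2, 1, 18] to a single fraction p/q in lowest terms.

Fold from the inside: start with 18/1.
  1 + 1/18 = 19/18
  2 + 18/19 = 56/19
  4 + 19/56 = 243/56
  1 + 56/243 = 299/243
  2 + 243/299 = 841/299

841/299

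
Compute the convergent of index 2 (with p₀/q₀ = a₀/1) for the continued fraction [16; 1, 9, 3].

Using pₖ = aₖpₖ₋₁ + pₖ₋₂, qₖ = aₖqₖ₋₁ + qₖ₋₂ (with p₋₁=1, p₋₂=0, q₋₁=0, q₋₂=1):
  k=0: a=16, p=16, q=1
  k=1: a=1, p=17, q=1
  k=2: a=9, p=169, q=10

169/10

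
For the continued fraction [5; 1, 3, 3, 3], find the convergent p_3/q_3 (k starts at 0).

75/13

Using pₖ = aₖpₖ₋₁ + pₖ₋₂, qₖ = aₖqₖ₋₁ + qₖ₋₂ (with p₋₁=1, p₋₂=0, q₋₁=0, q₋₂=1):
  k=0: a=5, p=5, q=1
  k=1: a=1, p=6, q=1
  k=2: a=3, p=23, q=4
  k=3: a=3, p=75, q=13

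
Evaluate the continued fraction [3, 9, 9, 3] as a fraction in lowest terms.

793/255

Fold from the inside: start with 3/1.
  9 + 1/3 = 28/3
  9 + 3/28 = 255/28
  3 + 28/255 = 793/255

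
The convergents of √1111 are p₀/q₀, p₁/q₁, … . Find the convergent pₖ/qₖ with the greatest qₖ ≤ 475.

6633/199

√1111 = [33; 3, 66, …] (period length 2).
Convergents:
  p_0/q_0 = 33/1
  p_1/q_1 = 100/3
  p_2/q_2 = 6633/199
  p_3/q_3 = 19999/600
q_2 = 199 ≤ 475 < 600 = q_3, so the answer is 6633/199.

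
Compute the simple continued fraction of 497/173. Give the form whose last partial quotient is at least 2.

497 = 2×173 + 151
173 = 1×151 + 22
151 = 6×22 + 19
22 = 1×19 + 3
19 = 6×3 + 1
3 = 3×1 + 0  (stop)
So 497/173 = [2; 1, 6, 1, 6, 3].

[2; 1, 6, 1, 6, 3]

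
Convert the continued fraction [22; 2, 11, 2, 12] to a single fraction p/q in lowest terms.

Using pₖ = aₖpₖ₋₁ + pₖ₋₂ and qₖ = aₖqₖ₋₁ + qₖ₋₂:
  k=0: a=22, p=22, q=1
  k=1: a=2, p=45, q=2
  k=2: a=11, p=517, q=23
  k=3: a=2, p=1079, q=48
  k=4: a=12, p=13465, q=599

13465/599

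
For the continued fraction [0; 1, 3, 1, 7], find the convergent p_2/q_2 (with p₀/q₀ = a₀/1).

3/4

Using pₖ = aₖpₖ₋₁ + pₖ₋₂, qₖ = aₖqₖ₋₁ + qₖ₋₂ (with p₋₁=1, p₋₂=0, q₋₁=0, q₋₂=1):
  k=0: a=0, p=0, q=1
  k=1: a=1, p=1, q=1
  k=2: a=3, p=3, q=4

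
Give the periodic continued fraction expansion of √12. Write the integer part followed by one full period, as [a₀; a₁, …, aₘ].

a₀ = ⌊√12⌋ = 3.
With m₀=0, d₀=1 and mₖ₊₁ = dₖaₖ − mₖ, dₖ₊₁ = (n − mₖ₊₁²)/dₖ, aₖ₊₁ = ⌊(a₀+mₖ₊₁)/dₖ₊₁⌋:
  k=1: m=3, d=3, a=2
  k=2: m=3, d=1, a=6
d=1 and a=2a₀=6 at k=2, so the next step gives (m, d) = (3, 3) again — its k=1 value — and the period has length 2.

[3; 2, 6]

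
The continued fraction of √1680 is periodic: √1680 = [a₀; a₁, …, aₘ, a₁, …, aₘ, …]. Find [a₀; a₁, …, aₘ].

[40; 1, 80]

a₀ = ⌊√1680⌋ = 40.
With m₀=0, d₀=1 and mₖ₊₁ = dₖaₖ − mₖ, dₖ₊₁ = (n − mₖ₊₁²)/dₖ, aₖ₊₁ = ⌊(a₀+mₖ₊₁)/dₖ₊₁⌋:
  k=1: m=40, d=80, a=1
  k=2: m=40, d=1, a=80
d=1 and a=2a₀=80 at k=2, so the next step gives (m, d) = (40, 80) again — its k=1 value — and the period has length 2.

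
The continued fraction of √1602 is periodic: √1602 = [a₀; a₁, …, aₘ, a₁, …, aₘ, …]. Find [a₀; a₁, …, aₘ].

a₀ = ⌊√1602⌋ = 40.
With m₀=0, d₀=1 and mₖ₊₁ = dₖaₖ − mₖ, dₖ₊₁ = (n − mₖ₊₁²)/dₖ, aₖ₊₁ = ⌊(a₀+mₖ₊₁)/dₖ₊₁⌋:
  k=1: m=40, d=2, a=40
  k=2: m=40, d=1, a=80
d=1 and a=2a₀=80 at k=2, so the next step gives (m, d) = (40, 2) again — its k=1 value — and the period has length 2.

[40; 40, 80]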